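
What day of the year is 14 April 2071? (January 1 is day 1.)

Days in months before April: 31 + 28 + 31 = 90.
Plus 14 days into April → day 104.

104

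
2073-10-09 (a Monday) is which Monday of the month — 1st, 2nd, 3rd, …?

2nd

Day 9 falls in week ⌈9/7⌉ of the month.
Days 1–7 hold the 1st Monday, 8–14 the 2nd, 15–21 the 3rd, 22–28 the 4th, 29–31 the 5th.
9 is in the range for the 2nd.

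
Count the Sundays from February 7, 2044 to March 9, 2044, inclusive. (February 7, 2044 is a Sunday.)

February 7, 2044 is a Sunday; the first Sunday on or after it is February 7, 2044.
From February 7, 2044 to March 9, 2044: 22 + 9 = 31 days (rest of February, March).
31 ÷ 7 = 4 full weeks with remainder 3, so 4 more Sundays after the first → 5.

5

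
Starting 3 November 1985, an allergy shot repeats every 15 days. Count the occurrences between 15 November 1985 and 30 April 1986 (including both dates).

11

Occurrences land 15·i days after 3 November 1985 for i = 0, 1, 2, …
15 November 1985 is 12 days after the start; 12 ÷ 15 = 0 remainder 12; since the remainder is 12, round up to i = 1. First occurrence in the window: #2 on 18 November 1985 (1×15 = 15 days in).
30 April 1986 is 178 days after the start; 178 ÷ 15 = 11 remainder 13. Last occurrence in the window: #12 on 17 April 1986.
Occurrences #2 through #12: 11 in total.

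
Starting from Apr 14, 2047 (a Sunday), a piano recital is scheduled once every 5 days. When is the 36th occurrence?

The 36th occurrence is 35 intervals after the first: 35 × 5 = 175 days after Apr 14, 2047.
Apr has 30 days — 16 days to the end of Apr leaves 159.
May has 31 days (128 left).
Jun has 30 days (98 left).
Jul has 31 days (67 left).
Aug has 31 days (36 left).
Sep has 30 days (6 left).
6 days into Oct → Oct 6, 2047.

Oct 6, 2047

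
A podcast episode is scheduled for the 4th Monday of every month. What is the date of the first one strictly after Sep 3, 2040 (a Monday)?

Sep 24, 2040

Sep 2040 starts on a Saturday; its first Monday is the 3rd, so the 4th Monday is the 24th — Sep 24, 2040.
Sep 24, 2040 is after Sep 3, 2040, so that is the next one.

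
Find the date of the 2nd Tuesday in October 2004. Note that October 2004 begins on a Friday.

2004-10-12

October 2004 begins on a Friday, so the first Tuesday is October 5 (4 days later).
The 2nd Tuesday is 1 weeks later: 5 + 7 = 12.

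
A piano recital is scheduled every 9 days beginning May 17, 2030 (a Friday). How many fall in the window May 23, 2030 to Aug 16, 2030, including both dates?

Occurrences land 9·i days after May 17, 2030 for i = 0, 1, 2, …
May 23, 2030 is 6 days after the start; 6 ÷ 9 = 0 remainder 6; since the remainder is 6, round up to i = 1. First occurrence in the window: #2 on May 26, 2030 (1×9 = 9 days in).
Aug 16, 2030 is 91 days after the start; 91 ÷ 9 = 10 remainder 1. Last occurrence in the window: #11 on Aug 15, 2030.
Occurrences #2 through #11: 10 in total.

10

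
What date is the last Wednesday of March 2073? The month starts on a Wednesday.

March 2073 begins on a Wednesday, so the first Wednesday is March 1.
March 2073 has 31 days. Adding weeks: 1, 8, 15, 22, 29 — the last one ≤ 31 is the 29th.

2073-03-29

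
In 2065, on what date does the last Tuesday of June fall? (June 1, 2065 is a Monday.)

June 2065 begins on a Monday, so the first Tuesday is June 2 (1 day later).
June 2065 has 30 days. Adding weeks: 2, 9, 16, 23, 30 — the last one ≤ 30 is the 30th.

2065-06-30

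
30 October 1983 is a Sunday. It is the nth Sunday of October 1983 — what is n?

5th

Day 30 falls in week ⌈30/7⌉ of the month.
Days 1–7 hold the 1st Sunday, 8–14 the 2nd, 15–21 the 3rd, 22–28 the 4th, 29–31 the 5th.
30 is in the range for the 5th.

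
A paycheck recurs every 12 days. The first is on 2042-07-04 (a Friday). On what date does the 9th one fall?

The 9th occurrence is 8 intervals after the first: 8 × 12 = 96 days after 2042-07-04.
July has 31 days — 27 days to the end of July leaves 69.
August has 31 days (38 left).
September has 30 days (8 left).
8 days into October → 2042-10-08.

2042-10-08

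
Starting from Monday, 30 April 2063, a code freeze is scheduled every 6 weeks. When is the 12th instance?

4 August 2064

The 12th occurrence is 11 intervals after the first: 11 × 42 = 462 days after 30 April 2063.
April has 30 days — 0 days to the end of April leaves 462.
From end of April to end of 2063 is 245 days (217 left).
January has 31 days (186 left).
February has 29 days (157 left).
March has 31 days (126 left).
April has 30 days (96 left).
May has 31 days (65 left).
June has 30 days (35 left).
July has 31 days (4 left).
4 days into August → 4 August 2064.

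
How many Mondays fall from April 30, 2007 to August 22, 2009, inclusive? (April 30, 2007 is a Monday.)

121

April 30, 2007 is a Monday; the first Monday on or after it is April 30, 2007.
From April 30, 2007 to August 22, 2009: 245 + 366 + 234 = 845 days (rest of 2007, 2008, to August 22, 2009 in 2009).
845 ÷ 7 = 120 full weeks with remainder 5, so 120 more Mondays after the first → 121.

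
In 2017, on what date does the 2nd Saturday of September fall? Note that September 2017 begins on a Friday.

9 September 2017

September 2017 begins on a Friday, so the first Saturday is September 2 (1 day later).
The 2nd Saturday is 1 weeks later: 2 + 7 = 9.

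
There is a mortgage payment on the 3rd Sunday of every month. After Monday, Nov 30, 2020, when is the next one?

Dec 20, 2020

Nov 2020 starts on a Sunday; its first Sunday is the 1st, so the 3rd Sunday is the 15th — Nov 15, 2020.
That is not after Nov 30, 2020, so look at Dec 2020.
Dec 2020 starts on a Tuesday; its first Sunday is the 6th, so the 3rd Sunday is the 20th — Dec 20, 2020.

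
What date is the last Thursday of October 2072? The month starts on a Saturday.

October 2072 begins on a Saturday, so the first Thursday is October 6 (5 days later).
October 2072 has 31 days. Adding weeks: 6, 13, 20, 27 — the last one ≤ 31 is the 27th.

2072-10-27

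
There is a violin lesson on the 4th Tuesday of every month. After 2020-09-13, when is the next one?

2020-09-22

September 2020 starts on a Tuesday; its first Tuesday is the 1st, so the 4th Tuesday is the 22nd — 2020-09-22.
2020-09-22 is after 2020-09-13, so that is the next one.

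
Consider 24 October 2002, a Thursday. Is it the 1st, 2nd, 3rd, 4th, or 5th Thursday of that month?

Day 24 falls in week ⌈24/7⌉ of the month.
Days 1–7 hold the 1st Thursday, 8–14 the 2nd, 15–21 the 3rd, 22–28 the 4th, 29–31 the 5th.
24 is in the range for the 4th.

4th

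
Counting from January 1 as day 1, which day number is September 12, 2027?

255

Days in months before September: 31 + 28 + 31 + 30 + 31 + 30 + 31 + 31 = 243.
Plus 12 days into September → day 255.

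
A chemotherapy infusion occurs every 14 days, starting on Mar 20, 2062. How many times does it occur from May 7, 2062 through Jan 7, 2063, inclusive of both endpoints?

Occurrences land 14·i days after Mar 20, 2062 for i = 0, 1, 2, …
May 7, 2062 is 48 days after the start; 48 ÷ 14 = 3 remainder 6; since the remainder is 6, round up to i = 4. First occurrence in the window: #5 on May 15, 2062 (4×14 = 56 days in).
Jan 7, 2063 is 293 days after the start; 293 ÷ 14 = 20 remainder 13. Last occurrence in the window: #21 on Dec 25, 2062.
Occurrences #5 through #21: 17 in total.

17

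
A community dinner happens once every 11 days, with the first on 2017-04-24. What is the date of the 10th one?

The 10th occurrence is 9 intervals after the first: 9 × 11 = 99 days after 2017-04-24.
April has 30 days — 6 days to the end of April leaves 93.
May has 31 days (62 left).
June has 30 days (32 left).
July has 31 days (1 left).
1 day into August → 2017-08-01.

2017-08-01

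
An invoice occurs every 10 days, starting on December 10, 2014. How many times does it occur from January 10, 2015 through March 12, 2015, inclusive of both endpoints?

Occurrences land 10·i days after December 10, 2014 for i = 0, 1, 2, …
January 10, 2015 is 31 days after the start; 31 ÷ 10 = 3 remainder 1; since the remainder is 1, round up to i = 4. First occurrence in the window: #5 on January 19, 2015 (4×10 = 40 days in).
March 12, 2015 is 92 days after the start; 92 ÷ 10 = 9 remainder 2. Last occurrence in the window: #10 on March 10, 2015.
Occurrences #5 through #10: 6 in total.

6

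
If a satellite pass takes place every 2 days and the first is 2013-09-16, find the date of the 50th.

The 50th occurrence is 49 intervals after the first: 49 × 2 = 98 days after 2013-09-16.
September has 30 days — 14 days to the end of September leaves 84.
October has 31 days (53 left).
November has 30 days (23 left).
23 days into December → 2013-12-23.

2013-12-23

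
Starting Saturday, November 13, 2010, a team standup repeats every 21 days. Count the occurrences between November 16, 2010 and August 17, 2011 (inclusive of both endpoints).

Occurrences land 21·i days after November 13, 2010 for i = 0, 1, 2, …
November 16, 2010 is 3 days after the start; 3 ÷ 21 = 0 remainder 3; since the remainder is 3, round up to i = 1. First occurrence in the window: #2 on December 4, 2010 (1×21 = 21 days in).
August 17, 2011 is 277 days after the start; 277 ÷ 21 = 13 remainder 4. Last occurrence in the window: #14 on August 13, 2011.
Occurrences #2 through #14: 13 in total.

13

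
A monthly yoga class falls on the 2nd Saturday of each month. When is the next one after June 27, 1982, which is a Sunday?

June 1982 starts on a Tuesday; its first Saturday is the 5th, so the 2nd Saturday is the 12th — June 12, 1982.
That is not after June 27, 1982, so look at July 1982.
July 1982 starts on a Thursday; its first Saturday is the 3rd, so the 2nd Saturday is the 10th — July 10, 1982.

July 10, 1982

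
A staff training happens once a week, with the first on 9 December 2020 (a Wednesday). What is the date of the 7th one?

20 January 2021

The 7th occurrence is 6 intervals after the first: 6 × 7 = 42 days after 9 December 2020.
December has 31 days — 22 days to the end of December leaves 20.
20 days into January → 20 January 2021.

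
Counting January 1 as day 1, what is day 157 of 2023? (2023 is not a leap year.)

January has 31 days (157 − 31 = 126 remain).
February has 28 days (126 − 28 = 98 remain).
March has 31 days (98 − 31 = 67 remain).
April has 30 days (67 − 30 = 37 remain).
May has 31 days (37 − 31 = 6 remain).
6 into June → June 6.

2023-06-06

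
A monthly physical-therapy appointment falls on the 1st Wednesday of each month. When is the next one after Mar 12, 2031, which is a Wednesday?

Apr 2, 2031

Mar 2031 starts on a Saturday, so its 1st Wednesday is Mar 5, 2031 (4 days in).
That is not after Mar 12, 2031, so look at Apr 2031.
Apr 2031 starts on a Tuesday, so its 1st Wednesday is Apr 2, 2031 (1 day in).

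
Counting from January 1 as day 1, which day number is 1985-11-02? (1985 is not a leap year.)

Days in months before November: 31 + 28 + 31 + 30 + 31 + 30 + 31 + 31 + 30 + 31 = 304.
Plus 2 days into November → day 306.

306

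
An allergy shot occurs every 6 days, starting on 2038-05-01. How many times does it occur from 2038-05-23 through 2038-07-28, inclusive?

Occurrences land 6·i days after 2038-05-01 for i = 0, 1, 2, …
2038-05-23 is 22 days after the start; 22 ÷ 6 = 3 remainder 4; since the remainder is 4, round up to i = 4. First occurrence in the window: #5 on 2038-05-25 (4×6 = 24 days in).
2038-07-28 is 88 days after the start; 88 ÷ 6 = 14 remainder 4. Last occurrence in the window: #15 on 2038-07-24.
Occurrences #5 through #15: 11 in total.

11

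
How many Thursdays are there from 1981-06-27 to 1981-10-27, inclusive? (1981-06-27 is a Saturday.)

17

1981-06-27 is a Saturday; the first Thursday on or after it is 1981-07-02 (5 days later).
From 1981-07-02 to 1981-10-27: 29 + 31 + 30 + 27 = 117 days (rest of July, August, September, October).
117 ÷ 7 = 16 full weeks with remainder 5, so 16 more Thursdays after the first → 17.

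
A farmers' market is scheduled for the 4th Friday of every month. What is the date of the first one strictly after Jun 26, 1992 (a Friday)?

Jul 24, 1992

Jun 1992 starts on a Monday; its first Friday is the 5th, so the 4th Friday is the 26th — Jun 26, 1992.
That is not after Jun 26, 1992, so look at Jul 1992.
Jul 1992 starts on a Wednesday; its first Friday is the 3rd, so the 4th Friday is the 24th — Jul 24, 1992.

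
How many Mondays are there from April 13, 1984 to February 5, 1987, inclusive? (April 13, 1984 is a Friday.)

April 13, 1984 is a Friday; the first Monday on or after it is April 16, 1984 (3 days later).
From April 16, 1984 to February 5, 1987: 259 + 365 + 365 + 36 = 1025 days (rest of 1984, 1985, 1986, to February 5, 1987 in 1987).
1025 ÷ 7 = 146 full weeks with remainder 3, so 146 more Mondays after the first → 147.

147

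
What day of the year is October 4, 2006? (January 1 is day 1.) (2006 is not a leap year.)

277

Days in months before October: 31 + 28 + 31 + 30 + 31 + 30 + 31 + 31 + 30 = 273.
Plus 4 days into October → day 277.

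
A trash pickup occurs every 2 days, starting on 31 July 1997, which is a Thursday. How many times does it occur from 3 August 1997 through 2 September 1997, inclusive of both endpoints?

15

Occurrences land 2·i days after 31 July 1997 for i = 0, 1, 2, …
3 August 1997 is 3 days after the start; 3 ÷ 2 = 1 remainder 1; since the remainder is 1, round up to i = 2. First occurrence in the window: #3 on 4 August 1997 (2×2 = 4 days in).
2 September 1997 is 33 days after the start; 33 ÷ 2 = 16 remainder 1. Last occurrence in the window: #17 on 1 September 1997.
Occurrences #3 through #17: 15 in total.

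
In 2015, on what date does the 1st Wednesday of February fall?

2015-02-04

February 2015 begins on a Sunday, so the first Wednesday is February 4 (3 days later).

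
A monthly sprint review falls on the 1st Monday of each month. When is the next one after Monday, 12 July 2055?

2 August 2055

July 2055 starts on a Thursday, so its 1st Monday is 5 July 2055 (4 days in).
That is not after 12 July 2055, so look at August 2055.
August 2055 starts on a Sunday, so its 1st Monday is 2 August 2055 (1 day in).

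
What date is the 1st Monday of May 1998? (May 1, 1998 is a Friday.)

4 May 1998

May 1998 begins on a Friday, so the first Monday is May 4 (3 days later).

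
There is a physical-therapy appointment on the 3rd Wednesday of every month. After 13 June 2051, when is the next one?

21 June 2051

June 2051 starts on a Thursday; its first Wednesday is the 7th, so the 3rd Wednesday is the 21st — 21 June 2051.
21 June 2051 is after 13 June 2051, so that is the next one.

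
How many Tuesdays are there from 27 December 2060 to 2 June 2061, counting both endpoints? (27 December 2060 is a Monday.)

23

27 December 2060 is a Monday; the first Tuesday on or after it is 28 December 2060 (1 day later).
From 28 December 2060 to 2 June 2061: 3 + 31 + 28 + 31 + 30 + 31 + 2 = 156 days (rest of December, January, February, March, April, May, June).
156 ÷ 7 = 22 full weeks with remainder 2, so 22 more Tuesdays after the first → 23.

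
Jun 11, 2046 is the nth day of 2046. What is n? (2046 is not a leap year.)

Days in months before Jun: 31 + 28 + 31 + 30 + 31 = 151.
Plus 11 days into Jun → day 162.

162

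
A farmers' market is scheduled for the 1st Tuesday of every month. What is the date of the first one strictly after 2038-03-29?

March 2038 starts on a Monday, so its 1st Tuesday is 2038-03-02 (1 day in).
That is not after 2038-03-29, so look at April 2038.
April 2038 starts on a Thursday, so its 1st Tuesday is 2038-04-06 (5 days in).

2038-04-06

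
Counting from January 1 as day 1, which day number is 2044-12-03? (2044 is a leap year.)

Days in months before December: 31 + 29 + 31 + 30 + 31 + 30 + 31 + 31 + 30 + 31 + 30 = 335.
Plus 3 days into December → day 338.

338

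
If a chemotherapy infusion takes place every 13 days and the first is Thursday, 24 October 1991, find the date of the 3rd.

19 November 1991

The 3rd occurrence is 2 intervals after the first: 2 × 13 = 26 days after 24 October 1991.
October has 31 days — 7 days to the end of October leaves 19.
19 days into November → 19 November 1991.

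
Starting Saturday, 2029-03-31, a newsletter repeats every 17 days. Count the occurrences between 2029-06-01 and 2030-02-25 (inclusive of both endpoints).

Occurrences land 17·i days after 2029-03-31 for i = 0, 1, 2, …
2029-06-01 is 62 days after the start; 62 ÷ 17 = 3 remainder 11; since the remainder is 11, round up to i = 4. First occurrence in the window: #5 on 2029-06-07 (4×17 = 68 days in).
2030-02-25 is 331 days after the start; 331 ÷ 17 = 19 remainder 8. Last occurrence in the window: #20 on 2030-02-17.
Occurrences #5 through #20: 16 in total.

16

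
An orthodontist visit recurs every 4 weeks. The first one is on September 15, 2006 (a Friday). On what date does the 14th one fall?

September 14, 2007

The 14th occurrence is 13 intervals after the first: 13 × 28 = 364 days after September 15, 2006.
September has 30 days — 15 days to the end of September leaves 349.
October has 31 days (318 left).
November has 30 days (288 left).
December has 31 days (257 left).
January has 31 days (226 left).
February has 28 days (198 left).
March has 31 days (167 left).
April has 30 days (137 left).
May has 31 days (106 left).
June has 30 days (76 left).
July has 31 days (45 left).
August has 31 days (14 left).
14 days into September → September 14, 2007.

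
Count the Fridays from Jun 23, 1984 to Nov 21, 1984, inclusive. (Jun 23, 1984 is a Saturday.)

21

Jun 23, 1984 is a Saturday; the first Friday on or after it is Jun 29, 1984 (6 days later).
From Jun 29, 1984 to Nov 21, 1984: 1 + 31 + 31 + 30 + 31 + 21 = 145 days (rest of Jun, Jul, Aug, Sep, Oct, Nov).
145 ÷ 7 = 20 full weeks with remainder 5, so 20 more Fridays after the first → 21.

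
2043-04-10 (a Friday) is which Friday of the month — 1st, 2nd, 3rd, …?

Day 10 falls in week ⌈10/7⌉ of the month.
Days 1–7 hold the 1st Friday, 8–14 the 2nd, 15–21 the 3rd, 22–28 the 4th, 29–31 the 5th.
10 is in the range for the 2nd.

2nd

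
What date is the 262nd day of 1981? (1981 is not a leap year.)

January has 31 days (262 − 31 = 231 remain).
February has 28 days (231 − 28 = 203 remain).
March has 31 days (203 − 31 = 172 remain).
April has 30 days (172 − 30 = 142 remain).
May has 31 days (142 − 31 = 111 remain).
June has 30 days (111 − 30 = 81 remain).
July has 31 days (81 − 31 = 50 remain).
August has 31 days (50 − 31 = 19 remain).
19 into September → September 19.

September 19, 1981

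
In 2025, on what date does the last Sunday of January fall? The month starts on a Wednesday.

January 2025 begins on a Wednesday, so the first Sunday is January 5 (4 days later).
January 2025 has 31 days. Adding weeks: 5, 12, 19, 26 — the last one ≤ 31 is the 26th.

2025-01-26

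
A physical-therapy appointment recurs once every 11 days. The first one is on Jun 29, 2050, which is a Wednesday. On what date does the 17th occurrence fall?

Dec 22, 2050

The 17th occurrence is 16 intervals after the first: 16 × 11 = 176 days after Jun 29, 2050.
Jun has 30 days — 1 day to the end of Jun leaves 175.
Jul has 31 days (144 left).
Aug has 31 days (113 left).
Sep has 30 days (83 left).
Oct has 31 days (52 left).
Nov has 30 days (22 left).
22 days into Dec → Dec 22, 2050.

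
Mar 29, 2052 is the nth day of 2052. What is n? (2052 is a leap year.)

Days in months before Mar: 31 + 29 = 60.
Plus 29 days into Mar → day 89.

89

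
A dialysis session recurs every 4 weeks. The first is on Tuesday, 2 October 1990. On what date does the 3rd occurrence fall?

The 3rd occurrence is 2 intervals after the first: 2 × 28 = 56 days after 2 October 1990.
October has 31 days — 29 days to the end of October leaves 27.
27 days into November → 27 November 1990.

27 November 1990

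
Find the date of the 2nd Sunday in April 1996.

April 1996 begins on a Monday, so the first Sunday is April 7 (6 days later).
The 2nd Sunday is 1 weeks later: 7 + 7 = 14.

April 14, 1996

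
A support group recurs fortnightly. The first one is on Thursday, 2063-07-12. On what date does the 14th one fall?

2064-01-10

The 14th occurrence is 13 intervals after the first: 13 × 14 = 182 days after 2063-07-12.
July has 31 days — 19 days to the end of July leaves 163.
August has 31 days (132 left).
September has 30 days (102 left).
October has 31 days (71 left).
November has 30 days (41 left).
December has 31 days (10 left).
10 days into January → 2064-01-10.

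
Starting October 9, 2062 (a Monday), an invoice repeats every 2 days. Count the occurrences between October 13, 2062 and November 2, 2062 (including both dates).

Occurrences land 2·i days after October 9, 2062 for i = 0, 1, 2, …
October 13, 2062 is 4 days after the start; 4 ÷ 2 = 2 remainder 0. First occurrence in the window: #3 on October 13, 2062 (2×2 = 4 days in).
November 2, 2062 is 24 days after the start; 24 ÷ 2 = 12 remainder 0. Last occurrence in the window: #13 on November 2, 2062.
Occurrences #3 through #13: 11 in total.

11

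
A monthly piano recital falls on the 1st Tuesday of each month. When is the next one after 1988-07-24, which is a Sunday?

1988-08-02

July 1988 starts on a Friday, so its 1st Tuesday is 1988-07-05 (4 days in).
That is not after 1988-07-24, so look at August 1988.
August 1988 starts on a Monday, so its 1st Tuesday is 1988-08-02 (1 day in).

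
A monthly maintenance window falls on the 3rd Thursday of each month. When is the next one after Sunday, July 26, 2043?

August 20, 2043

July 2043 starts on a Wednesday; its first Thursday is the 2nd, so the 3rd Thursday is the 16th — July 16, 2043.
That is not after July 26, 2043, so look at August 2043.
August 2043 starts on a Saturday; its first Thursday is the 6th, so the 3rd Thursday is the 20th — August 20, 2043.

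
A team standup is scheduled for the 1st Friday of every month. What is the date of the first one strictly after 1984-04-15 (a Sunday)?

April 1984 starts on a Sunday, so its 1st Friday is 1984-04-06 (5 days in).
That is not after 1984-04-15, so look at May 1984.
May 1984 starts on a Tuesday, so its 1st Friday is 1984-05-04 (3 days in).

1984-05-04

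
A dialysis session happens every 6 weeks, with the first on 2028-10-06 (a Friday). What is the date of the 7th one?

The 7th occurrence is 6 intervals after the first: 6 × 42 = 252 days after 2028-10-06.
October has 31 days — 25 days to the end of October leaves 227.
November has 30 days (197 left).
December has 31 days (166 left).
January has 31 days (135 left).
February has 28 days (107 left).
March has 31 days (76 left).
April has 30 days (46 left).
May has 31 days (15 left).
15 days into June → 2029-06-15.

2029-06-15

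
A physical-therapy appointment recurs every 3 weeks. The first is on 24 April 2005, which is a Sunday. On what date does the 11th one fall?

The 11th occurrence is 10 intervals after the first: 10 × 21 = 210 days after 24 April 2005.
April has 30 days — 6 days to the end of April leaves 204.
May has 31 days (173 left).
June has 30 days (143 left).
July has 31 days (112 left).
August has 31 days (81 left).
September has 30 days (51 left).
October has 31 days (20 left).
20 days into November → 20 November 2005.

20 November 2005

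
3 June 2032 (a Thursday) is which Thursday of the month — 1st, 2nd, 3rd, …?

Day 3 falls in week ⌈3/7⌉ of the month.
Days 1–7 hold the 1st Thursday, 8–14 the 2nd, 15–21 the 3rd, 22–28 the 4th, 29–31 the 5th.
3 is in the range for the 1st.

1st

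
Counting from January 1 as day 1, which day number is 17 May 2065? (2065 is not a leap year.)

137

Days in months before May: 31 + 28 + 31 + 30 = 120.
Plus 17 days into May → day 137.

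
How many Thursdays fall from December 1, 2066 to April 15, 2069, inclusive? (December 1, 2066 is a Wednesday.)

December 1, 2066 is a Wednesday; the first Thursday on or after it is December 2, 2066 (1 day later).
From December 2, 2066 to April 15, 2069: 29 + 365 + 366 + 105 = 865 days (rest of 2066, 2067, 2068, to April 15, 2069 in 2069).
865 ÷ 7 = 123 full weeks with remainder 4, so 123 more Thursdays after the first → 124.

124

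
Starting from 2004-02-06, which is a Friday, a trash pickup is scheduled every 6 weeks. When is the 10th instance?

2005-02-18

The 10th occurrence is 9 intervals after the first: 9 × 42 = 378 days after 2004-02-06.
February has 29 days — 23 days to the end of February leaves 355.
March has 31 days (324 left).
April has 30 days (294 left).
May has 31 days (263 left).
June has 30 days (233 left).
July has 31 days (202 left).
August has 31 days (171 left).
September has 30 days (141 left).
October has 31 days (110 left).
November has 30 days (80 left).
December has 31 days (49 left).
January has 31 days (18 left).
18 days into February → 2005-02-18.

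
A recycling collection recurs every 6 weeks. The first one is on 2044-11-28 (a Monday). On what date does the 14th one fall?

The 14th occurrence is 13 intervals after the first: 13 × 42 = 546 days after 2044-11-28.
November has 30 days — 2 days to the end of November leaves 544.
From end of November to end of 2044 is 31 days (513 left).
2045 has 365 days (148 left).
January has 31 days (117 left).
February has 28 days (89 left).
March has 31 days (58 left).
April has 30 days (28 left).
28 days into May → 2046-05-28.

2046-05-28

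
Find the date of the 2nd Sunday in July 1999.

July 1999 begins on a Thursday, so the first Sunday is July 4 (3 days later).
The 2nd Sunday is 1 weeks later: 4 + 7 = 11.

July 11, 1999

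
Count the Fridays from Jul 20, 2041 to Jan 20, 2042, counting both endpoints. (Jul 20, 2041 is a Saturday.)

Jul 20, 2041 is a Saturday; the first Friday on or after it is Jul 26, 2041 (6 days later).
From Jul 26, 2041 to Jan 20, 2042: 5 + 31 + 30 + 31 + 30 + 31 + 20 = 178 days (rest of Jul, Aug, Sep, Oct, Nov, Dec, Jan).
178 ÷ 7 = 25 full weeks with remainder 3, so 25 more Fridays after the first → 26.

26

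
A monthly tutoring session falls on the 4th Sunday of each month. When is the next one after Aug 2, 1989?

Aug 27, 1989

Aug 1989 starts on a Tuesday; its first Sunday is the 6th, so the 4th Sunday is the 27th — Aug 27, 1989.
Aug 27, 1989 is after Aug 2, 1989, so that is the next one.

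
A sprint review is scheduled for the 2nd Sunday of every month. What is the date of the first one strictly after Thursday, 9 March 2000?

12 March 2000

March 2000 starts on a Wednesday; its first Sunday is the 5th, so the 2nd Sunday is the 12th — 12 March 2000.
12 March 2000 is after 9 March 2000, so that is the next one.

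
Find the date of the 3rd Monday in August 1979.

20 August 1979

August 1979 begins on a Wednesday, so the first Monday is August 6 (5 days later).
The 3rd Monday is 2 weeks later: 6 + 14 = 20.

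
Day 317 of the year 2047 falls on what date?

13 November 2047

January has 31 days (317 − 31 = 286 remain).
February has 28 days (286 − 28 = 258 remain).
March has 31 days (258 − 31 = 227 remain).
April has 30 days (227 − 30 = 197 remain).
May has 31 days (197 − 31 = 166 remain).
June has 30 days (166 − 30 = 136 remain).
July has 31 days (136 − 31 = 105 remain).
August has 31 days (105 − 31 = 74 remain).
September has 30 days (74 − 30 = 44 remain).
October has 31 days (44 − 31 = 13 remain).
13 into November → November 13.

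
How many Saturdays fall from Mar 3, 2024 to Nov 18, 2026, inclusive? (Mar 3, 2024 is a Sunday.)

Mar 3, 2024 is a Sunday; the first Saturday on or after it is Mar 9, 2024 (6 days later).
From Mar 9, 2024 to Nov 18, 2026: 297 + 365 + 322 = 984 days (rest of 2024, 2025, to Nov 18, 2026 in 2026).
984 ÷ 7 = 140 full weeks with remainder 4, so 140 more Saturdays after the first → 141.

141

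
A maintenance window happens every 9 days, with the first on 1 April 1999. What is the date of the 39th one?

8 March 2000

The 39th occurrence is 38 intervals after the first: 38 × 9 = 342 days after 1 April 1999.
April has 30 days — 29 days to the end of April leaves 313.
May has 31 days (282 left).
June has 30 days (252 left).
July has 31 days (221 left).
August has 31 days (190 left).
September has 30 days (160 left).
October has 31 days (129 left).
November has 30 days (99 left).
December has 31 days (68 left).
January has 31 days (37 left).
February has 29 days (8 left).
8 days into March → 8 March 2000.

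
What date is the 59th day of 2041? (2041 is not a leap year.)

January has 31 days (59 − 31 = 28 remain).
28 into February → February 28.

February 28, 2041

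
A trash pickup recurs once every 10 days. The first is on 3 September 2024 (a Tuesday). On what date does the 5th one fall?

The 5th occurrence is 4 intervals after the first: 4 × 10 = 40 days after 3 September 2024.
September has 30 days — 27 days to the end of September leaves 13.
13 days into October → 13 October 2024.

13 October 2024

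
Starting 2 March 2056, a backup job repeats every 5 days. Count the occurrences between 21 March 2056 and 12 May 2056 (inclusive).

Occurrences land 5·i days after 2 March 2056 for i = 0, 1, 2, …
21 March 2056 is 19 days after the start; 19 ÷ 5 = 3 remainder 4; since the remainder is 4, round up to i = 4. First occurrence in the window: #5 on 22 March 2056 (4×5 = 20 days in).
12 May 2056 is 71 days after the start; 71 ÷ 5 = 14 remainder 1. Last occurrence in the window: #15 on 11 May 2056.
Occurrences #5 through #15: 11 in total.

11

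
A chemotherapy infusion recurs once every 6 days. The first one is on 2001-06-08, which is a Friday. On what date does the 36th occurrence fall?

2002-01-04

The 36th occurrence is 35 intervals after the first: 35 × 6 = 210 days after 2001-06-08.
June has 30 days — 22 days to the end of June leaves 188.
July has 31 days (157 left).
August has 31 days (126 left).
September has 30 days (96 left).
October has 31 days (65 left).
November has 30 days (35 left).
December has 31 days (4 left).
4 days into January → 2002-01-04.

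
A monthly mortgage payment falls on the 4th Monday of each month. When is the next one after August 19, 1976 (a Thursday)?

August 1976 starts on a Sunday; its first Monday is the 2nd, so the 4th Monday is the 23rd — August 23, 1976.
August 23, 1976 is after August 19, 1976, so that is the next one.

August 23, 1976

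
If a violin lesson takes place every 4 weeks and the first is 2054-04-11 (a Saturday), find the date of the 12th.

The 12th occurrence is 11 intervals after the first: 11 × 28 = 308 days after 2054-04-11.
April has 30 days — 19 days to the end of April leaves 289.
May has 31 days (258 left).
June has 30 days (228 left).
July has 31 days (197 left).
August has 31 days (166 left).
September has 30 days (136 left).
October has 31 days (105 left).
November has 30 days (75 left).
December has 31 days (44 left).
January has 31 days (13 left).
13 days into February → 2055-02-13.

2055-02-13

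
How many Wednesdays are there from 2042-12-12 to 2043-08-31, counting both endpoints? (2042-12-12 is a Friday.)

2042-12-12 is a Friday; the first Wednesday on or after it is 2042-12-17 (5 days later).
From 2042-12-17 to 2043-08-31: 14 + 31 + 28 + 31 + 30 + 31 + 30 + 31 + 31 = 257 days (rest of December, January, February, March, April, May, June, July, August).
257 ÷ 7 = 36 full weeks with remainder 5, so 36 more Wednesdays after the first → 37.

37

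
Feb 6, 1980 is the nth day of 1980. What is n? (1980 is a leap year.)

37

Days in months before Feb: 31 = 31.
Plus 6 days into Feb → day 37.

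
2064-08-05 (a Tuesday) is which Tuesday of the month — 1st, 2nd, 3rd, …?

Day 5 falls in week ⌈5/7⌉ of the month.
Days 1–7 hold the 1st Tuesday, 8–14 the 2nd, 15–21 the 3rd, 22–28 the 4th, 29–31 the 5th.
5 is in the range for the 1st.

1st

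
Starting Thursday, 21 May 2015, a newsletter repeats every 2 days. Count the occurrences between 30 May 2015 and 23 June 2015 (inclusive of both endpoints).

Occurrences land 2·i days after 21 May 2015 for i = 0, 1, 2, …
30 May 2015 is 9 days after the start; 9 ÷ 2 = 4 remainder 1; since the remainder is 1, round up to i = 5. First occurrence in the window: #6 on 31 May 2015 (5×2 = 10 days in).
23 June 2015 is 33 days after the start; 33 ÷ 2 = 16 remainder 1. Last occurrence in the window: #17 on 22 June 2015.
Occurrences #6 through #17: 12 in total.

12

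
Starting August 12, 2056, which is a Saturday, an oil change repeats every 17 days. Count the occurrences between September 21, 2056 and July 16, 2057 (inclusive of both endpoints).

Occurrences land 17·i days after August 12, 2056 for i = 0, 1, 2, …
September 21, 2056 is 40 days after the start; 40 ÷ 17 = 2 remainder 6; since the remainder is 6, round up to i = 3. First occurrence in the window: #4 on October 2, 2056 (3×17 = 51 days in).
July 16, 2057 is 338 days after the start; 338 ÷ 17 = 19 remainder 15. Last occurrence in the window: #20 on July 1, 2057.
Occurrences #4 through #20: 17 in total.

17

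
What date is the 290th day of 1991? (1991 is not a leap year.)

17 October 1991

January has 31 days (290 − 31 = 259 remain).
February has 28 days (259 − 28 = 231 remain).
March has 31 days (231 − 31 = 200 remain).
April has 30 days (200 − 30 = 170 remain).
May has 31 days (170 − 31 = 139 remain).
June has 30 days (139 − 30 = 109 remain).
July has 31 days (109 − 31 = 78 remain).
August has 31 days (78 − 31 = 47 remain).
September has 30 days (47 − 30 = 17 remain).
17 into October → October 17.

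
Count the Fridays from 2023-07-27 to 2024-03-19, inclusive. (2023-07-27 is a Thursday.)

2023-07-27 is a Thursday; the first Friday on or after it is 2023-07-28 (1 day later).
From 2023-07-28 to 2024-03-19: 3 + 31 + 30 + 31 + 30 + 31 + 31 + 29 + 19 = 235 days (rest of July, August, September, October, November, December, January, February, March).
235 ÷ 7 = 33 full weeks with remainder 4, so 33 more Fridays after the first → 34.

34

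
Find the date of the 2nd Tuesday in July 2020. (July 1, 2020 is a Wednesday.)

2020-07-14

July 2020 begins on a Wednesday, so the first Tuesday is July 7 (6 days later).
The 2nd Tuesday is 1 weeks later: 7 + 7 = 14.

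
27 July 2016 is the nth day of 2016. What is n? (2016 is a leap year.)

209

Days in months before July: 31 + 29 + 31 + 30 + 31 + 30 = 182.
Plus 27 days into July → day 209.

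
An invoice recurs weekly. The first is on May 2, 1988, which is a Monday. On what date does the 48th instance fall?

The 48th occurrence is 47 intervals after the first: 47 × 7 = 329 days after May 2, 1988.
May has 31 days — 29 days to the end of May leaves 300.
June has 30 days (270 left).
July has 31 days (239 left).
August has 31 days (208 left).
September has 30 days (178 left).
October has 31 days (147 left).
November has 30 days (117 left).
December has 31 days (86 left).
January has 31 days (55 left).
February has 28 days (27 left).
27 days into March → March 27, 1989.

March 27, 1989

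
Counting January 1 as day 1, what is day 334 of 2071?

January has 31 days (334 − 31 = 303 remain).
February has 28 days (303 − 28 = 275 remain).
March has 31 days (275 − 31 = 244 remain).
April has 30 days (244 − 30 = 214 remain).
May has 31 days (214 − 31 = 183 remain).
June has 30 days (183 − 30 = 153 remain).
July has 31 days (153 − 31 = 122 remain).
August has 31 days (122 − 31 = 91 remain).
September has 30 days (91 − 30 = 61 remain).
October has 31 days (61 − 31 = 30 remain).
30 into November → November 30.

2071-11-30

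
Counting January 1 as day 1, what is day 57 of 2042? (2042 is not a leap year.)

26 February 2042

January has 31 days (57 − 31 = 26 remain).
26 into February → February 26.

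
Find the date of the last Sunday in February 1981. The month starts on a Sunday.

22 February 1981

February 1981 begins on a Sunday, so the first Sunday is February 1.
February 1981 has 28 days. Adding weeks: 1, 8, 15, 22 — the last one ≤ 28 is the 22nd.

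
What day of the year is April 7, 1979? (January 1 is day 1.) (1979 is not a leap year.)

97

Days in months before April: 31 + 28 + 31 = 90.
Plus 7 days into April → day 97.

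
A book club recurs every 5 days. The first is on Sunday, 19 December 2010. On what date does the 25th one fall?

The 25th occurrence is 24 intervals after the first: 24 × 5 = 120 days after 19 December 2010.
December has 31 days — 12 days to the end of December leaves 108.
January has 31 days (77 left).
February has 28 days (49 left).
March has 31 days (18 left).
18 days into April → 18 April 2011.

18 April 2011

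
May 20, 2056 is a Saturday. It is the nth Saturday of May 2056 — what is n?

3rd

Day 20 falls in week ⌈20/7⌉ of the month.
Days 1–7 hold the 1st Saturday, 8–14 the 2nd, 15–21 the 3rd, 22–28 the 4th, 29–31 the 5th.
20 is in the range for the 3rd.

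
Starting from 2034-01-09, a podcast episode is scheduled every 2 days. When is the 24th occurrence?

The 24th occurrence is 23 intervals after the first: 23 × 2 = 46 days after 2034-01-09.
January has 31 days — 22 days to the end of January leaves 24.
24 days into February → 2034-02-24.

2034-02-24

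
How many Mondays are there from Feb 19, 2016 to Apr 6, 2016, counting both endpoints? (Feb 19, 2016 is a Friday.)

7

Feb 19, 2016 is a Friday; the first Monday on or after it is Feb 22, 2016 (3 days later).
From Feb 22, 2016 to Apr 6, 2016: 7 + 31 + 6 = 44 days (rest of Feb, Mar, Apr).
44 ÷ 7 = 6 full weeks with remainder 2, so 6 more Mondays after the first → 7.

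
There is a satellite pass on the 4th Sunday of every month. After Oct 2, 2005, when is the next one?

Oct 23, 2005

Oct 2005 starts on a Saturday; its first Sunday is the 2nd, so the 4th Sunday is the 23rd — Oct 23, 2005.
Oct 23, 2005 is after Oct 2, 2005, so that is the next one.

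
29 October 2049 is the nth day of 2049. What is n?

302

Days in months before October: 31 + 28 + 31 + 30 + 31 + 30 + 31 + 31 + 30 = 273.
Plus 29 days into October → day 302.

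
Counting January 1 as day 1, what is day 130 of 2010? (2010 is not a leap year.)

May 10, 2010

January has 31 days (130 − 31 = 99 remain).
February has 28 days (99 − 28 = 71 remain).
March has 31 days (71 − 31 = 40 remain).
April has 30 days (40 − 30 = 10 remain).
10 into May → May 10.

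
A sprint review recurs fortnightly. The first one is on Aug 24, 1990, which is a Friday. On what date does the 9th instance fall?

Dec 14, 1990

The 9th occurrence is 8 intervals after the first: 8 × 14 = 112 days after Aug 24, 1990.
Aug has 31 days — 7 days to the end of Aug leaves 105.
Sep has 30 days (75 left).
Oct has 31 days (44 left).
Nov has 30 days (14 left).
14 days into Dec → Dec 14, 1990.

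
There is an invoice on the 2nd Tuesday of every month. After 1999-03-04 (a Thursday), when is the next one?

March 1999 starts on a Monday; its first Tuesday is the 2nd, so the 2nd Tuesday is the 9th — 1999-03-09.
1999-03-09 is after 1999-03-04, so that is the next one.

1999-03-09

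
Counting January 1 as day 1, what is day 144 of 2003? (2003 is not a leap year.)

January has 31 days (144 − 31 = 113 remain).
February has 28 days (113 − 28 = 85 remain).
March has 31 days (85 − 31 = 54 remain).
April has 30 days (54 − 30 = 24 remain).
24 into May → May 24.

May 24, 2003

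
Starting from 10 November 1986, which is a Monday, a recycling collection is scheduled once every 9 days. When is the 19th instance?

The 19th occurrence is 18 intervals after the first: 18 × 9 = 162 days after 10 November 1986.
November has 30 days — 20 days to the end of November leaves 142.
December has 31 days (111 left).
January has 31 days (80 left).
February has 28 days (52 left).
March has 31 days (21 left).
21 days into April → 21 April 1987.

21 April 1987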